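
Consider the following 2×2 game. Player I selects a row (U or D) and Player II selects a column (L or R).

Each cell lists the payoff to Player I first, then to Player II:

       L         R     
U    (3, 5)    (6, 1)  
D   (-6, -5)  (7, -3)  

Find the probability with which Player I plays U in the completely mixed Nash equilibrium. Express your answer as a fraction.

1/3

Let r be the probability that Player I plays U. In a completely mixed equilibrium, Player II must be indifferent between L and R.
Player II's expected payoff from L is 5r − 5(1−r); from R it is r − 3(1−r).
Setting these equal: 10r − 5 = 4r − 3, so r = 1/3.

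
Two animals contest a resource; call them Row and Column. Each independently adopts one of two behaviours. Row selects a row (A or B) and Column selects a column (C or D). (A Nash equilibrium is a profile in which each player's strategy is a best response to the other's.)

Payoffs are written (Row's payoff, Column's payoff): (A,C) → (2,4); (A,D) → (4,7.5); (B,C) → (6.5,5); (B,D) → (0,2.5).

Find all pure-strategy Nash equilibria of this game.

(A, C): Row prefers B (6.5 > 2); Column prefers D (7.5 > 4) — not an equilibrium.
(A, D): Row gets 4 ≥ 0 from B, and Column gets 7.5 ≥ 4 from C — Nash equilibrium.
(B, C): Row gets 6.5 ≥ 2 from A, and Column gets 5 ≥ 2.5 from D — Nash equilibrium.
(B, D): Row prefers A (4 > 0); Column prefers C (5 > 2.5) — not an equilibrium.

(A, D) and (B, C)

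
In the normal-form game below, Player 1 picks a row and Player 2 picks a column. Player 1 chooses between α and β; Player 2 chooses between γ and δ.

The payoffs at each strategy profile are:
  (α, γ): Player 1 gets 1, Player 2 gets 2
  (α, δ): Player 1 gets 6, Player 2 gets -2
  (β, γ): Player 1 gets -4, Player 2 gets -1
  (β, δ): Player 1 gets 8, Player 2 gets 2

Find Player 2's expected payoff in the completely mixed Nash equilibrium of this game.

2/7

First find p, the probability Player 1 plays α, from Player 2's indifference between γ and δ: 2p − (1−p) = −2p + 2(1−p), giving p = 3/7.
Since Player 2 is indifferent in equilibrium, Player 2's expected payoff equals the payoff from either column against (3/7, 4/7). Using γ: 2(3/7) − (4/7) = 2/7.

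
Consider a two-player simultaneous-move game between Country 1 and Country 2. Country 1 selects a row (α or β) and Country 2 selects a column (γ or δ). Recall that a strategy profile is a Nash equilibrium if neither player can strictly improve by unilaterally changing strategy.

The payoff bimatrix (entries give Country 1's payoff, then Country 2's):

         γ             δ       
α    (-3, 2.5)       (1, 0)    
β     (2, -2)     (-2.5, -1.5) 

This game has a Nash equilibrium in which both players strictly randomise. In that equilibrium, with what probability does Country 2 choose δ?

10/17

Let q be the probability that Country 2 plays γ. In a completely mixed equilibrium, Country 1 must be indifferent between α and β.
Country 1's expected payoff from α is −3q + (1−q); from β it is 2q − 2.5(1−q).
Setting these equal: −4q + 1 = 4.5q − 2.5, so q = 7/17.
Therefore Country 2 plays δ with probability 1 − 7/17 = 10/17.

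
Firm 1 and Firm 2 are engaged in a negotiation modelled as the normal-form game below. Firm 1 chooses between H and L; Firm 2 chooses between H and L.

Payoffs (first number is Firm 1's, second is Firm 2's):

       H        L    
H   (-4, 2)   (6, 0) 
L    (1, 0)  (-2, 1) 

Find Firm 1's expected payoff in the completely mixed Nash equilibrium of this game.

First find y, the probability Firm 2 plays H, from Firm 1's indifference between H and L: −4y + 6(1−y) = y − 2(1−y), giving y = 8/13.
Since Firm 1 is indifferent in equilibrium, Firm 1's expected payoff equals the payoff from either row against (8/13, 5/13). Using H: −4(8/13) + 6(5/13) = -2/13.

-2/13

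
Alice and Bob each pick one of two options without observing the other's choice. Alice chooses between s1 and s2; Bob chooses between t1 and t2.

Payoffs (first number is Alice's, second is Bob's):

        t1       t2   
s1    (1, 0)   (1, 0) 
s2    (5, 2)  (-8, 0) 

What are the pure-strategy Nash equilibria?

(s1, t1): Alice prefers s2 (5 > 1) — not an equilibrium.
(s1, t2): Alice gets 1 ≥ -8 from s2, and Bob gets 0 ≥ 0 from t1 — Nash equilibrium.
(s2, t1): Alice gets 5 ≥ 1 from s1, and Bob gets 2 ≥ 0 from t2 — Nash equilibrium.
(s2, t2): Alice prefers s1 (1 > -8); Bob prefers t1 (2 > 0) — not an equilibrium.

(s1, t2) and (s2, t1)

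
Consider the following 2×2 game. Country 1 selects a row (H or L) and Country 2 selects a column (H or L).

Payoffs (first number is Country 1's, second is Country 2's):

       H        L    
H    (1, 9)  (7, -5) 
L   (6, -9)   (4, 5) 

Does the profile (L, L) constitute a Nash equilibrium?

No

At (L, L), Country 1 earns 4; switching to H would give 7, so Country 1 would deviate.
Country 2 earns 5; switching to H would give -9, so Country 2 has no profitable deviation.
Since at least one player can profitably deviate, this is not a Nash equilibrium.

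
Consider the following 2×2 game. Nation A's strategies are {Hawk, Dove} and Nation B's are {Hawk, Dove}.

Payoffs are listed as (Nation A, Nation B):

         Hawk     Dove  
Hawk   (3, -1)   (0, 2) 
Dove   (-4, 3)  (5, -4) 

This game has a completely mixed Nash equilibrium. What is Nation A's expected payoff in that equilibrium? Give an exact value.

First find q, the probability Nation B plays Hawk, from Nation A's indifference between Hawk and Dove: 3q = −4q + 5(1−q), giving q = 5/12.
Since Nation A is indifferent in equilibrium, Nation A's expected payoff equals the payoff from either row against (5/12, 7/12). Using Hawk: 3(5/12) = 5/4.

5/4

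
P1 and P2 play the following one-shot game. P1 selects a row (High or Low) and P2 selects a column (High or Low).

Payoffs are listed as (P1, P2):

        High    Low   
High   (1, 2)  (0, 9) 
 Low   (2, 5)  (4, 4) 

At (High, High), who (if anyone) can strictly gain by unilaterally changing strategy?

P1 at (High, High) earns 1; deviating to Low yields 2 — a strict improvement.
P2 earns 2; deviating to Low yields 9 — a strict improvement.
Both P1 and P2 have strictly profitable deviations.

Both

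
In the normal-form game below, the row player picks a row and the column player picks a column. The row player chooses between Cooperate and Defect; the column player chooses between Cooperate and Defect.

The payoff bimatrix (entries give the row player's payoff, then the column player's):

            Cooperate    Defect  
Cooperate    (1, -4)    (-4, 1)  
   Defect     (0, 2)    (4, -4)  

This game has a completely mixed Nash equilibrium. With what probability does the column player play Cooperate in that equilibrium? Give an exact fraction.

Let c be the probability that the column player plays Cooperate. In a completely mixed equilibrium, the row player must be indifferent between Cooperate and Defect.
The row player's expected payoff from Cooperate is c − 4(1−c); from Defect it is 4(1−c).
Setting these equal: 5c − 4 = −4c + 4, so c = 8/9.

8/9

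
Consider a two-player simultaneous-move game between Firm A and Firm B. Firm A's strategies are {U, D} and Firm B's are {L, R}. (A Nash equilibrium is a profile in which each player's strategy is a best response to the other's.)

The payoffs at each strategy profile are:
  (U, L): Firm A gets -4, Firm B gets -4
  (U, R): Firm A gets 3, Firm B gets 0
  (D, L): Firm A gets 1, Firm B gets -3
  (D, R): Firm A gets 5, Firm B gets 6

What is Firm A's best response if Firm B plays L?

Against L, Firm A earns -4 from U and 1 from D.
So D is the best response.

D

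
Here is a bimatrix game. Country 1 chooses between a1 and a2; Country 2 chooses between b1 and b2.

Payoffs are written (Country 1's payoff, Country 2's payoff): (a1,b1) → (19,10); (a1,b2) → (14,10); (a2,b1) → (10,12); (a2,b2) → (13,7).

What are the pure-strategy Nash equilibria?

(a1, b1) and (a1, b2)

(a1, b1): Country 1 gets 19 ≥ 10 from a2, and Country 2 gets 10 ≥ 10 from b2 — Nash equilibrium.
(a1, b2): Country 1 gets 14 ≥ 13 from a2, and Country 2 gets 10 ≥ 10 from b1 — Nash equilibrium.
(a2, b1): Country 1 prefers a1 (19 > 10) — not an equilibrium.
(a2, b2): Country 1 prefers a1 (14 > 13); Country 2 prefers b1 (12 > 7) — not an equilibrium.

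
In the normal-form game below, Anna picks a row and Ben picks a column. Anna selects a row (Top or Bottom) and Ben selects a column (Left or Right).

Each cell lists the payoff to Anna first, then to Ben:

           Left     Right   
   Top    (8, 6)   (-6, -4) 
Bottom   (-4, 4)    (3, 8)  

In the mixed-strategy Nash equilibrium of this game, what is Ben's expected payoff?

First find p, the probability Anna plays Top, from Ben's indifference between Left and Right: 6p + 4(1−p) = −4p + 8(1−p), giving p = 2/7.
Since Ben is indifferent in equilibrium, Ben's expected payoff equals the payoff from either column against (2/7, 5/7). Using Left: 6(2/7) + 4(5/7) = 32/7.

32/7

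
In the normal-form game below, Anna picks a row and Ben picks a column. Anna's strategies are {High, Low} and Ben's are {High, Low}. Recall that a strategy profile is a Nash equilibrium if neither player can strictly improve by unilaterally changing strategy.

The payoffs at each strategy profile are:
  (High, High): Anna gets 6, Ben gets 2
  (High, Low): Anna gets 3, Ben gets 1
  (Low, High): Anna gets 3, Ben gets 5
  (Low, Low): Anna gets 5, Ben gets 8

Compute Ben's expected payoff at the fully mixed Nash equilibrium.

11/4

First find x, the probability Anna plays High, from Ben's indifference between High and Low: 2x + 5(1−x) = x + 8(1−x), giving x = 3/4.
Since Ben is indifferent in equilibrium, Ben's expected payoff equals the payoff from either column against (3/4, 1/4). Using High: 2(3/4) + 5(1/4) = 11/4.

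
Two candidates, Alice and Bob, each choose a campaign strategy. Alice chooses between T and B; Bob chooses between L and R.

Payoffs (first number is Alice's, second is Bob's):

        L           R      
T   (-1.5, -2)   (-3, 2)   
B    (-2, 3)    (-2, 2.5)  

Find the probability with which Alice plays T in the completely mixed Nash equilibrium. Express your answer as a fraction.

1/9

Let x be the probability that Alice plays T. In a completely mixed equilibrium, Bob must be indifferent between L and R.
Bob's expected payoff from L is −2x + 3(1−x); from R it is 2x + 2.5(1−x).
Setting these equal: −5x + 3 = −0.5x + 2.5, so x = 1/9.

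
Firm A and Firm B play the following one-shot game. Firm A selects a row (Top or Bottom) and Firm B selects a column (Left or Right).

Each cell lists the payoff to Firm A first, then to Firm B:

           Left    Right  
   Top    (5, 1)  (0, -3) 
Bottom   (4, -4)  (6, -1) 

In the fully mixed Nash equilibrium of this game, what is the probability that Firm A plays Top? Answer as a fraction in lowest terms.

Let r be the probability that Firm A plays Top. In a completely mixed equilibrium, Firm B must be indifferent between Left and Right.
Firm B's expected payoff from Left is r − 4(1−r); from Right it is −3r − (1−r).
Setting these equal: 5r − 4 = −2r − 1, so r = 3/7.

3/7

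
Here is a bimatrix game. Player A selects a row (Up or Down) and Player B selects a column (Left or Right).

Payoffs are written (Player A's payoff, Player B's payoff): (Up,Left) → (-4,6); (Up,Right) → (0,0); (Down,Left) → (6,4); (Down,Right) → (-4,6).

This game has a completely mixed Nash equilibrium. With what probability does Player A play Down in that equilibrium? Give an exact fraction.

3/4

Let r be the probability that Player A plays Up. In a completely mixed equilibrium, Player B must be indifferent between Left and Right.
Player B's expected payoff from Left is 6r + 4(1−r); from Right it is 6(1−r).
Setting these equal: 2r + 4 = −6r + 6, so r = 1/4.
Therefore Player A plays Down with probability 1 − 1/4 = 3/4.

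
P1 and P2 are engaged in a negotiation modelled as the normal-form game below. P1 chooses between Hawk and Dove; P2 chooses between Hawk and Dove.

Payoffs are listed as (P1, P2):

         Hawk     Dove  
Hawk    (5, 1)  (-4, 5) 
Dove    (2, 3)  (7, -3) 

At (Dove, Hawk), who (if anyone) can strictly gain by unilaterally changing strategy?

P1

P1 at (Dove, Hawk) earns 2; deviating to Hawk yields 5 — a strict improvement.
P2 earns 3; deviating to Dove yields -3 — not better.
Only P1 has a strictly profitable deviation.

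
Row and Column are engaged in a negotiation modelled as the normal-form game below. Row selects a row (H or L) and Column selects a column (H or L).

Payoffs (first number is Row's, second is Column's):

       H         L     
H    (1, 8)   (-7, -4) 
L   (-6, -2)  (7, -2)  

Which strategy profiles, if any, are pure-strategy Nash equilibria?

(H, H) and (L, L)

(H, H): Row gets 1 ≥ -6 from L, and Column gets 8 ≥ -4 from L — Nash equilibrium.
(H, L): Row prefers L (7 > -7); Column prefers H (8 > -4) — not an equilibrium.
(L, H): Row prefers H (1 > -6) — not an equilibrium.
(L, L): Row gets 7 ≥ -7 from H, and Column gets -2 ≥ -2 from H — Nash equilibrium.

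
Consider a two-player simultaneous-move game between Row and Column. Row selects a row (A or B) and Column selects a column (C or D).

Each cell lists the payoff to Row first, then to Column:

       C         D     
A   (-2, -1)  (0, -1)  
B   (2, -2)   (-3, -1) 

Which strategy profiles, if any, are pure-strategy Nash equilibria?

(A, C): Row prefers B (2 > -2) — not an equilibrium.
(A, D): Row gets 0 ≥ -3 from B, and Column gets -1 ≥ -1 from C — Nash equilibrium.
(B, C): Column prefers D (-1 > -2) — not an equilibrium.
(B, D): Row prefers A (0 > -3) — not an equilibrium.

(A, D)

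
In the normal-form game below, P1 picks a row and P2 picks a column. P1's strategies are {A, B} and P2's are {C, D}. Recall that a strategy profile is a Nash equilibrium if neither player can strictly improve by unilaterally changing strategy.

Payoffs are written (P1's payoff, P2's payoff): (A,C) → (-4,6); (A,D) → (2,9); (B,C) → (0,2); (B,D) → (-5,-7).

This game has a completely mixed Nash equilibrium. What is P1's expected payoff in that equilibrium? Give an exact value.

-20/11

First find q, the probability P2 plays C, from P1's indifference between A and B: −4q + 2(1−q) = −5(1−q), giving q = 7/11.
Since P1 is indifferent in equilibrium, P1's expected payoff equals the payoff from either row against (7/11, 4/11). Using A: −4(7/11) + 2(4/11) = -20/11.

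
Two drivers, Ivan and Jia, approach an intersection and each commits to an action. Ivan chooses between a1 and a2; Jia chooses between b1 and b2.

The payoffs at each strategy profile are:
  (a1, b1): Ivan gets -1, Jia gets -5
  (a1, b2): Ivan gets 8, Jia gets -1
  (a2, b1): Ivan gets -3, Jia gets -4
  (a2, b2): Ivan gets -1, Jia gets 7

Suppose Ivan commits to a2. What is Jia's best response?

Against a2, Jia earns -4 from b1 and 7 from b2.
So b2 is the best response.

b2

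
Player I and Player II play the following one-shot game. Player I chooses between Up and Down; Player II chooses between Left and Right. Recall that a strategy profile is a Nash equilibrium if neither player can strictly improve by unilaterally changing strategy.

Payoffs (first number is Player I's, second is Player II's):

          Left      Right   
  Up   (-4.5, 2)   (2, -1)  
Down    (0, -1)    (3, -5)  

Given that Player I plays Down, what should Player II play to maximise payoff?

Left

Against Down, Player II earns -1 from Left and -5 from Right.
So Left is the best response.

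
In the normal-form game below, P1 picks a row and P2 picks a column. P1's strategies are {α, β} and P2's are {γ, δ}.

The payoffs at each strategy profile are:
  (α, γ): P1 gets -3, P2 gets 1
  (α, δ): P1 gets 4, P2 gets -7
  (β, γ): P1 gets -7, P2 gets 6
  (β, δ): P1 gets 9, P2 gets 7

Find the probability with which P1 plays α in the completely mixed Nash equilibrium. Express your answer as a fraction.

1/9

Let r be the probability that P1 plays α. In a completely mixed equilibrium, P2 must be indifferent between γ and δ.
P2's expected payoff from γ is r + 6(1−r); from δ it is −7r + 7(1−r).
Setting these equal: −5r + 6 = −14r + 7, so r = 1/9.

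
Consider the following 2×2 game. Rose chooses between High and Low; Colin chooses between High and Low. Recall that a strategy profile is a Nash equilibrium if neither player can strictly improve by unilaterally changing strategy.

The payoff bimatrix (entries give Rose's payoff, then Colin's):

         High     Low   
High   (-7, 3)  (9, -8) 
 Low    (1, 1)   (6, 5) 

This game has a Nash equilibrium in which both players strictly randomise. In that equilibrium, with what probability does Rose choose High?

Let x be the probability that Rose plays High. In a completely mixed equilibrium, Colin must be indifferent between High and Low.
Colin's expected payoff from High is 3x + (1−x); from Low it is −8x + 5(1−x).
Setting these equal: 2x + 1 = −13x + 5, so x = 4/15.

4/15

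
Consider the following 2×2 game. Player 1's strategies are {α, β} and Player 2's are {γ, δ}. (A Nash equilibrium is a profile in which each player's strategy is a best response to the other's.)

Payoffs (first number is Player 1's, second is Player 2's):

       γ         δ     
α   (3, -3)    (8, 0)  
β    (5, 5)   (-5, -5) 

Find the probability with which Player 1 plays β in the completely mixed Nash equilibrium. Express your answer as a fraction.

3/13

Let r be the probability that Player 1 plays α. In a completely mixed equilibrium, Player 2 must be indifferent between γ and δ.
Player 2's expected payoff from γ is −3r + 5(1−r); from δ it is −5(1−r).
Setting these equal: −8r + 5 = 5r − 5, so r = 10/13.
Therefore Player 1 plays β with probability 1 − 10/13 = 3/13.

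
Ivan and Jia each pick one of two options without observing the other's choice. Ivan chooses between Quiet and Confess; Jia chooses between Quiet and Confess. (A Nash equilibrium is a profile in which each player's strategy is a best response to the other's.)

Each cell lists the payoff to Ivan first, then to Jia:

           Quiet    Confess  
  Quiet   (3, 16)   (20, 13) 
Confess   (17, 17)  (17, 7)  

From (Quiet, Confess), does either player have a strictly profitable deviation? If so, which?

Ivan at (Quiet, Confess) earns 20; deviating to Confess yields 17 — not better.
Jia earns 13; deviating to Quiet yields 16 — a strict improvement.
Only Jia has a strictly profitable deviation.

Jia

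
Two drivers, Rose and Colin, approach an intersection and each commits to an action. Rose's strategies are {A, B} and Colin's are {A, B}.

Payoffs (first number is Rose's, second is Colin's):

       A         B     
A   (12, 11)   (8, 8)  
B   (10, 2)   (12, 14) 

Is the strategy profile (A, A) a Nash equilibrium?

At (A, A), Rose earns 12; switching to B would give 10, so Rose has no profitable deviation.
Colin earns 11; switching to B would give 8, so Colin has no profitable deviation.
Neither player can gain by a unilateral deviation, so this profile is a Nash equilibrium.

Yes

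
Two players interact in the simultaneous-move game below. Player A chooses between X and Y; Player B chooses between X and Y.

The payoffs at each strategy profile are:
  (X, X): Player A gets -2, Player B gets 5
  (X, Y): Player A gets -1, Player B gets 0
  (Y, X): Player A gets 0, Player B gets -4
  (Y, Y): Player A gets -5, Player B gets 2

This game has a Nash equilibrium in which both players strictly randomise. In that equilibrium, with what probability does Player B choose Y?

1/3

Let q be the probability that Player B plays X. In a completely mixed equilibrium, Player A must be indifferent between X and Y.
Player A's expected payoff from X is −2q − (1−q); from Y it is −5(1−q).
Setting these equal: −q − 1 = 5q − 5, so q = 2/3.
Therefore Player B plays Y with probability 1 − 2/3 = 1/3.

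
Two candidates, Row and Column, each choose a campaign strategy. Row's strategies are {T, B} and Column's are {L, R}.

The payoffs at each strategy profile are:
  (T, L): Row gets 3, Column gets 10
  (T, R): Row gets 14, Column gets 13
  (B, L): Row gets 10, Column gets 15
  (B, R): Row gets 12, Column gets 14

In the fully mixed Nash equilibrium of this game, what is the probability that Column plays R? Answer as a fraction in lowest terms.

Let q be the probability that Column plays L. In a completely mixed equilibrium, Row must be indifferent between T and B.
Row's expected payoff from T is 3q + 14(1−q); from B it is 10q + 12(1−q).
Setting these equal: −11q + 14 = −2q + 12, so q = 2/9.
Therefore Column plays R with probability 1 − 2/9 = 7/9.

7/9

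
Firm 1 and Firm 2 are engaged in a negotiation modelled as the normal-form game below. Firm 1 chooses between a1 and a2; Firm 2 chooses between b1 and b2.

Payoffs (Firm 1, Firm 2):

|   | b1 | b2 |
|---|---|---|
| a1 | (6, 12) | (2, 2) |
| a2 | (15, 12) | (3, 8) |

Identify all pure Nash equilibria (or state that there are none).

(a1, b1): Firm 1 prefers a2 (15 > 6) — not an equilibrium.
(a1, b2): Firm 1 prefers a2 (3 > 2); Firm 2 prefers b1 (12 > 2) — not an equilibrium.
(a2, b1): Firm 1 gets 15 ≥ 6 from a1, and Firm 2 gets 12 ≥ 8 from b2 — Nash equilibrium.
(a2, b2): Firm 2 prefers b1 (12 > 8) — not an equilibrium.

(a2, b1)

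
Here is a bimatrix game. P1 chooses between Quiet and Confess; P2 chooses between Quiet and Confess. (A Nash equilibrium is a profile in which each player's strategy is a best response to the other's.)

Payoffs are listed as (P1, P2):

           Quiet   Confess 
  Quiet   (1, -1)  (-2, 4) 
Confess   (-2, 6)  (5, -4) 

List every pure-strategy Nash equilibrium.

none

(Quiet, Quiet): P2 prefers Confess (4 > -1) — not an equilibrium.
(Quiet, Confess): P1 prefers Confess (5 > -2) — not an equilibrium.
(Confess, Quiet): P1 prefers Quiet (1 > -2) — not an equilibrium.
(Confess, Confess): P2 prefers Quiet (6 > -4) — not an equilibrium.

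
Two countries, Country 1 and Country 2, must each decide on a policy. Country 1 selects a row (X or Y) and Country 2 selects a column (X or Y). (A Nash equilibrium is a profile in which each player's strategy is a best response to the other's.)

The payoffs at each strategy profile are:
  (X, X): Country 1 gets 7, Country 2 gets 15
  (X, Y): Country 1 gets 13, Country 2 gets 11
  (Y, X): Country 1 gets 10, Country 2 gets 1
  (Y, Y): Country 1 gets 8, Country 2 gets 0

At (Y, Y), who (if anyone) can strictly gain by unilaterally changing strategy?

Both

Country 1 at (Y, Y) earns 8; deviating to X yields 13 — a strict improvement.
Country 2 earns 0; deviating to X yields 1 — a strict improvement.
Both Country 1 and Country 2 have strictly profitable deviations.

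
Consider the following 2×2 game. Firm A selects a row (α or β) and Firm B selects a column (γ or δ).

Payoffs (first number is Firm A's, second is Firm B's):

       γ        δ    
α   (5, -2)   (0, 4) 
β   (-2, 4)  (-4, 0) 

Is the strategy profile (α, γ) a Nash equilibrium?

At (α, γ), Firm A earns 5; switching to β would give -2, so Firm A has no profitable deviation.
Firm B earns -2; switching to δ would give 4, so Firm B would deviate.
Since at least one player can profitably deviate, this is not a Nash equilibrium.

No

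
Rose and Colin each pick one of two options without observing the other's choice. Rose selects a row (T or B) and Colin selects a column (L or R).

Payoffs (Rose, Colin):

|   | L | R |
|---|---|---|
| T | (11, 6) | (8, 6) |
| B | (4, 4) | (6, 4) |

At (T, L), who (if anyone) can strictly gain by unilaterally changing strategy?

Rose at (T, L) earns 11; deviating to B yields 4 — not better.
Colin earns 6; deviating to R yields 6 — not better.
Neither player can strictly improve; the profile is a Nash equilibrium.

Neither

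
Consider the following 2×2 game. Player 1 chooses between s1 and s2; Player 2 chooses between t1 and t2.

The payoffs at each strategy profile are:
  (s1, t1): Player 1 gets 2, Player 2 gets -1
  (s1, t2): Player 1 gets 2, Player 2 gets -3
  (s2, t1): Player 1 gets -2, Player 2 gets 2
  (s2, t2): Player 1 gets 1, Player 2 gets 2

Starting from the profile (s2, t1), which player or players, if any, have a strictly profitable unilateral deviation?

Player 1

Player 1 at (s2, t1) earns -2; deviating to s1 yields 2 — a strict improvement.
Player 2 earns 2; deviating to t2 yields 2 — not better.
Only Player 1 has a strictly profitable deviation.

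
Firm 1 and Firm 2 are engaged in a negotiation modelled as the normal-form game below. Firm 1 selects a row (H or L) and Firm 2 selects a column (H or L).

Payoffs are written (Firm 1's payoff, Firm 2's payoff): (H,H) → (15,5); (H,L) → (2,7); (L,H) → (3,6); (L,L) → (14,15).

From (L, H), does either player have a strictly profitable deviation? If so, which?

Firm 1 at (L, H) earns 3; deviating to H yields 15 — a strict improvement.
Firm 2 earns 6; deviating to L yields 15 — a strict improvement.
Both Firm 1 and Firm 2 have strictly profitable deviations.

Both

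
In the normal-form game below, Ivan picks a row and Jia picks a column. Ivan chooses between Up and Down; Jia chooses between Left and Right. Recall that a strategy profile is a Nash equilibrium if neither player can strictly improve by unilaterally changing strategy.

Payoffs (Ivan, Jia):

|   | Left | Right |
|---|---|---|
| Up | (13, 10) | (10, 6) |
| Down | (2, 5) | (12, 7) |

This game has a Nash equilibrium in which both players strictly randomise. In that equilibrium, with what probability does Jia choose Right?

Let q be the probability that Jia plays Left. In a completely mixed equilibrium, Ivan must be indifferent between Up and Down.
Ivan's expected payoff from Up is 13q + 10(1−q); from Down it is 2q + 12(1−q).
Setting these equal: 3q + 10 = −10q + 12, so q = 2/13.
Therefore Jia plays Right with probability 1 − 2/13 = 11/13.

11/13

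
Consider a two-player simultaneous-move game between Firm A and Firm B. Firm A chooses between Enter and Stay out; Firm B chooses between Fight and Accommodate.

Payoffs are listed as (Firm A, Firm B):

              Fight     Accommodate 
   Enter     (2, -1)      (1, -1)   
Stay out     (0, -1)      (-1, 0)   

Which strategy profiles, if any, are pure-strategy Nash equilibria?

(Enter, Fight) and (Enter, Accommodate)

(Enter, Fight): Firm A gets 2 ≥ 0 from Stay out, and Firm B gets -1 ≥ -1 from Accommodate — Nash equilibrium.
(Enter, Accommodate): Firm A gets 1 ≥ -1 from Stay out, and Firm B gets -1 ≥ -1 from Fight — Nash equilibrium.
(Stay out, Fight): Firm A prefers Enter (2 > 0); Firm B prefers Accommodate (0 > -1) — not an equilibrium.
(Stay out, Accommodate): Firm A prefers Enter (1 > -1) — not an equilibrium.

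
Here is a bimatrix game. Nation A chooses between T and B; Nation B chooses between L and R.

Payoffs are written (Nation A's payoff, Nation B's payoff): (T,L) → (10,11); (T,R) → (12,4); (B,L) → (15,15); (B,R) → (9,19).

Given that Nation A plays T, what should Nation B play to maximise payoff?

Against T, Nation B earns 11 from L and 4 from R.
So L is the best response.

L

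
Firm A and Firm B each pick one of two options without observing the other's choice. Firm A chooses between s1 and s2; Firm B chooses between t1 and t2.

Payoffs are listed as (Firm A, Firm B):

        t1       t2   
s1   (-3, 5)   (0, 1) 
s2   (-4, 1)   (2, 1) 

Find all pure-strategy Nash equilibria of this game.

(s1, t1): Firm A gets -3 ≥ -4 from s2, and Firm B gets 5 ≥ 1 from t2 — Nash equilibrium.
(s1, t2): Firm A prefers s2 (2 > 0); Firm B prefers t1 (5 > 1) — not an equilibrium.
(s2, t1): Firm A prefers s1 (-3 > -4) — not an equilibrium.
(s2, t2): Firm A gets 2 ≥ 0 from s1, and Firm B gets 1 ≥ 1 from t1 — Nash equilibrium.

(s1, t1) and (s2, t2)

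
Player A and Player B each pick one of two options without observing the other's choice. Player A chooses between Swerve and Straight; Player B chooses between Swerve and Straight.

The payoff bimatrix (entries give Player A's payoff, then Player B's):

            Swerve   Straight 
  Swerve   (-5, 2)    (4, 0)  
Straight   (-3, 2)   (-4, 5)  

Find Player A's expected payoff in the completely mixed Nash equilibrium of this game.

First find q, the probability Player B plays Swerve, from Player A's indifference between Swerve and Straight: −5q + 4(1−q) = −3q − 4(1−q), giving q = 4/5.
Since Player A is indifferent in equilibrium, Player A's expected payoff equals the payoff from either row against (4/5, 1/5). Using Swerve: −5(4/5) + 4(1/5) = -16/5.

-16/5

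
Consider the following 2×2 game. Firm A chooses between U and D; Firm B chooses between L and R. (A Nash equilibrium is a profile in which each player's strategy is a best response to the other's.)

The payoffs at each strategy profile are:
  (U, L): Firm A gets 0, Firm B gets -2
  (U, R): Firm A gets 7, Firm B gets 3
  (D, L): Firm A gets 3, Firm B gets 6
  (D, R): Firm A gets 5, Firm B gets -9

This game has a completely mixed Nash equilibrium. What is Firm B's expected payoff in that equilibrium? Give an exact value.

0

First find p, the probability Firm A plays U, from Firm B's indifference between L and R: −2p + 6(1−p) = 3p − 9(1−p), giving p = 3/4.
Since Firm B is indifferent in equilibrium, Firm B's expected payoff equals the payoff from either column against (3/4, 1/4). Using L: −2(3/4) + 6(1/4) = 0.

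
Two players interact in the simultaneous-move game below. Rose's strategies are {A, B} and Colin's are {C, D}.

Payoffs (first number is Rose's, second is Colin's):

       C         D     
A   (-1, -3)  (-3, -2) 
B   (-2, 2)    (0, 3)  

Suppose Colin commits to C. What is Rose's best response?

Against C, Rose earns -1 from A and -2 from B.
So A is the best response.

A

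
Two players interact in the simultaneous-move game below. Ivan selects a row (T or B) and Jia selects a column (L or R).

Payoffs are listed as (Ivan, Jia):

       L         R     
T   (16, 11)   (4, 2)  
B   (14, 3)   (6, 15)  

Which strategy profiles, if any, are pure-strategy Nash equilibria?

(T, L) and (B, R)

(T, L): Ivan gets 16 ≥ 14 from B, and Jia gets 11 ≥ 2 from R — Nash equilibrium.
(T, R): Ivan prefers B (6 > 4); Jia prefers L (11 > 2) — not an equilibrium.
(B, L): Ivan prefers T (16 > 14); Jia prefers R (15 > 3) — not an equilibrium.
(B, R): Ivan gets 6 ≥ 4 from T, and Jia gets 15 ≥ 3 from L — Nash equilibrium.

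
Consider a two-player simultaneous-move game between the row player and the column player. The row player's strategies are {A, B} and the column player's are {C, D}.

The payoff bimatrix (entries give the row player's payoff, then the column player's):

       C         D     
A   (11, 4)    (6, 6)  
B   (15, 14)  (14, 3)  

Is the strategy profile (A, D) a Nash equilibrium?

No

At (A, D), the row player earns 6; switching to B would give 14, so the row player would deviate.
The column player earns 6; switching to C would give 4, so the column player has no profitable deviation.
Since at least one player can profitably deviate, this is not a Nash equilibrium.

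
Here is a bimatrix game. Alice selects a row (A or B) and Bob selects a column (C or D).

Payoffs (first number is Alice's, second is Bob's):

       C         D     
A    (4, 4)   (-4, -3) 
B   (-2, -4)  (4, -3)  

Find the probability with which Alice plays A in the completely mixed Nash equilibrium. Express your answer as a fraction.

1/8

Let p be the probability that Alice plays A. In a completely mixed equilibrium, Bob must be indifferent between C and D.
Bob's expected payoff from C is 4p − 4(1−p); from D it is −3p − 3(1−p).
Setting these equal: 8p − 4 = -3, so p = 1/8.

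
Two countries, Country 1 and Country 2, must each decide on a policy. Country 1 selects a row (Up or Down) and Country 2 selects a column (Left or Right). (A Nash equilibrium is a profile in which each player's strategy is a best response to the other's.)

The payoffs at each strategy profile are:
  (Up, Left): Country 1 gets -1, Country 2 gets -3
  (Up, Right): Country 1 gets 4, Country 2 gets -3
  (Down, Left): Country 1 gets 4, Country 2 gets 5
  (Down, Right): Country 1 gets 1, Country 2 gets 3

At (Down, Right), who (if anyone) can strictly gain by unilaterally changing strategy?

Country 1 at (Down, Right) earns 1; deviating to Up yields 4 — a strict improvement.
Country 2 earns 3; deviating to Left yields 5 — a strict improvement.
Both Country 1 and Country 2 have strictly profitable deviations.

Both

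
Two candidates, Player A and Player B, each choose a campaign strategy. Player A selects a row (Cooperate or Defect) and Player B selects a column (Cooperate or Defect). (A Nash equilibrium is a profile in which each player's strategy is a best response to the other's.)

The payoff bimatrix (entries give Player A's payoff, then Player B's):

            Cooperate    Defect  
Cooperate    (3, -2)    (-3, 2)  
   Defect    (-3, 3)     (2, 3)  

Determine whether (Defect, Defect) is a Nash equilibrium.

Yes

At (Defect, Defect), Player A earns 2; switching to Cooperate would give -3, so Player A has no profitable deviation.
Player B earns 3; switching to Cooperate would give 3, so Player B has no profitable deviation.
Neither player can gain by a unilateral deviation, so this profile is a Nash equilibrium.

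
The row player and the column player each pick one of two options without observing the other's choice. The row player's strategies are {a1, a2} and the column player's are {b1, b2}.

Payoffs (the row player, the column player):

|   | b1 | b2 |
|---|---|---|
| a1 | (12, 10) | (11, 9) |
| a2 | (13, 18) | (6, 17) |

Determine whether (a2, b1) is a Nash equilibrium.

Yes

At (a2, b1), the row player earns 13; switching to a1 would give 12, so the row player has no profitable deviation.
The column player earns 18; switching to b2 would give 17, so the column player has no profitable deviation.
Neither player can gain by a unilateral deviation, so this profile is a Nash equilibrium.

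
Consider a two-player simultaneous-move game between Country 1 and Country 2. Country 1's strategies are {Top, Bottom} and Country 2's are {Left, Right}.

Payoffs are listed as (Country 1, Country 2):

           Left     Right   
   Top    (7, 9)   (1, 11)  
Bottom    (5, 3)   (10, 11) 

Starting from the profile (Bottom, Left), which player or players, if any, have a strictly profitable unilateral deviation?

Both

Country 1 at (Bottom, Left) earns 5; deviating to Top yields 7 — a strict improvement.
Country 2 earns 3; deviating to Right yields 11 — a strict improvement.
Both Country 1 and Country 2 have strictly profitable deviations.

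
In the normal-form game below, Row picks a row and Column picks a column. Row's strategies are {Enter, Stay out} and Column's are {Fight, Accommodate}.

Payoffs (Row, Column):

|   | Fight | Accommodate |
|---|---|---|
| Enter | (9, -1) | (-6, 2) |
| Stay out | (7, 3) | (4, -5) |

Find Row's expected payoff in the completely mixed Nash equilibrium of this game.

First find y, the probability Column plays Fight, from Row's indifference between Enter and Stay out: 9y − 6(1−y) = 7y + 4(1−y), giving y = 5/6.
Since Row is indifferent in equilibrium, Row's expected payoff equals the payoff from either row against (5/6, 1/6). Using Enter: 9(5/6) − 6(1/6) = 13/2.

13/2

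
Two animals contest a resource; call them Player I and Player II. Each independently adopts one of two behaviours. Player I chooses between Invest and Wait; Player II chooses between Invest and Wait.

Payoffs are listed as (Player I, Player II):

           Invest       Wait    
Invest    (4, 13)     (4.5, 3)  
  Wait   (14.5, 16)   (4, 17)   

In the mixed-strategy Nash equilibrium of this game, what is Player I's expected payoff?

First find q, the probability Player II plays Invest, from Player I's indifference between Invest and Wait: 4q + 4.5(1−q) = 14.5q + 4(1−q), giving q = 1/22.
Since Player I is indifferent in equilibrium, Player I's expected payoff equals the payoff from either row against (1/22, 21/22). Using Invest: 4(1/22) + 4.5(21/22) = 197/44.

197/44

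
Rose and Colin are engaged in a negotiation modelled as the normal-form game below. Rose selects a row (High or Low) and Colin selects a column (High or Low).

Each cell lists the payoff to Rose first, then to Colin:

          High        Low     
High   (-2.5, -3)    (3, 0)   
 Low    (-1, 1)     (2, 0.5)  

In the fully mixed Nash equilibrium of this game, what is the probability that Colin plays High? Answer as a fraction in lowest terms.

Let q be the probability that Colin plays High. In a completely mixed equilibrium, Rose must be indifferent between High and Low.
Rose's expected payoff from High is −2.5q + 3(1−q); from Low it is −q + 2(1−q).
Setting these equal: −5.5q + 3 = −3q + 2, so q = 2/5.

2/5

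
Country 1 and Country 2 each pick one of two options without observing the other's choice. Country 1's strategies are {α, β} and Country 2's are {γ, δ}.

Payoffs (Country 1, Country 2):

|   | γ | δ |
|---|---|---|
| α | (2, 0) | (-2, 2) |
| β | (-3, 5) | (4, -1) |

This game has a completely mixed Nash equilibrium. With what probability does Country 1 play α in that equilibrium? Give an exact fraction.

Let r be the probability that Country 1 plays α. In a completely mixed equilibrium, Country 2 must be indifferent between γ and δ.
Country 2's expected payoff from γ is 5(1−r); from δ it is 2r − (1−r).
Setting these equal: −5r + 5 = 3r − 1, so r = 3/4.

3/4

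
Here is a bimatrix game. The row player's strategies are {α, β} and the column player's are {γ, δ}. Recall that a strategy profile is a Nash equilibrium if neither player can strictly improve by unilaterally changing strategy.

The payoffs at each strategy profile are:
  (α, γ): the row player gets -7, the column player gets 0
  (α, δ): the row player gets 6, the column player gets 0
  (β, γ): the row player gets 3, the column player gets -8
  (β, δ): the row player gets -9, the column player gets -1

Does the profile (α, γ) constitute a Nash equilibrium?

No

At (α, γ), the row player earns -7; switching to β would give 3, so the row player would deviate.
The column player earns 0; switching to δ would give 0, so the column player has no profitable deviation.
Since at least one player can profitably deviate, this is not a Nash equilibrium.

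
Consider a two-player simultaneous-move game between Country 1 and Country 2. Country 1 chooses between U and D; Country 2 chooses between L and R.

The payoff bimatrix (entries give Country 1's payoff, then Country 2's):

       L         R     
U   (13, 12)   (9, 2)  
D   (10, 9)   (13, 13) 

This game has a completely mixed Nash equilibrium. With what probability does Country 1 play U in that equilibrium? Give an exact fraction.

2/7

Let r be the probability that Country 1 plays U. In a completely mixed equilibrium, Country 2 must be indifferent between L and R.
Country 2's expected payoff from L is 12r + 9(1−r); from R it is 2r + 13(1−r).
Setting these equal: 3r + 9 = −11r + 13, so r = 2/7.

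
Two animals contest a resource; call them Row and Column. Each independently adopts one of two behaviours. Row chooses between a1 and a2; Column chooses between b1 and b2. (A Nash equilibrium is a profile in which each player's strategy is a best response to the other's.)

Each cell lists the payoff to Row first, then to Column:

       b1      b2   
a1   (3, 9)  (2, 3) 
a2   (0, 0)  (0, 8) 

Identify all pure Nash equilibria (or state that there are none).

(a1, b1): Row gets 3 ≥ 0 from a2, and Column gets 9 ≥ 3 from b2 — Nash equilibrium.
(a1, b2): Column prefers b1 (9 > 3) — not an equilibrium.
(a2, b1): Row prefers a1 (3 > 0); Column prefers b2 (8 > 0) — not an equilibrium.
(a2, b2): Row prefers a1 (2 > 0) — not an equilibrium.

(a1, b1)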